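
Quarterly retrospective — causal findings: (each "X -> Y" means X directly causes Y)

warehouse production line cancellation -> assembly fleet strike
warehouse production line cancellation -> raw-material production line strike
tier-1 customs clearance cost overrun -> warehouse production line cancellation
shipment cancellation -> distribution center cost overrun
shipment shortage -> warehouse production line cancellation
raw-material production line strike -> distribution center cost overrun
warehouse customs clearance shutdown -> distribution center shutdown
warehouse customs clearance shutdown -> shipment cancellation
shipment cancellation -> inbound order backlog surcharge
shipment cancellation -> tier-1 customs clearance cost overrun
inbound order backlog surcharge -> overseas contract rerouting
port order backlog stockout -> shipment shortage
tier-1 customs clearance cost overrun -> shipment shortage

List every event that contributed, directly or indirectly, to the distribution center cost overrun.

Immediate causes of the distribution center cost overrun: the shipment cancellation, the raw-material production line strike.
Further upstream: the warehouse customs clearance shutdown, the tier-1 customs clearance cost overrun, the shipment shortage, the warehouse production line cancellation, the port order backlog stockout.

the port order backlog stockout, the raw-material production line strike, the shipment cancellation, the shipment shortage, the tier-1 customs clearance cost overrun, the warehouse customs clearance shutdown, the warehouse production line cancellation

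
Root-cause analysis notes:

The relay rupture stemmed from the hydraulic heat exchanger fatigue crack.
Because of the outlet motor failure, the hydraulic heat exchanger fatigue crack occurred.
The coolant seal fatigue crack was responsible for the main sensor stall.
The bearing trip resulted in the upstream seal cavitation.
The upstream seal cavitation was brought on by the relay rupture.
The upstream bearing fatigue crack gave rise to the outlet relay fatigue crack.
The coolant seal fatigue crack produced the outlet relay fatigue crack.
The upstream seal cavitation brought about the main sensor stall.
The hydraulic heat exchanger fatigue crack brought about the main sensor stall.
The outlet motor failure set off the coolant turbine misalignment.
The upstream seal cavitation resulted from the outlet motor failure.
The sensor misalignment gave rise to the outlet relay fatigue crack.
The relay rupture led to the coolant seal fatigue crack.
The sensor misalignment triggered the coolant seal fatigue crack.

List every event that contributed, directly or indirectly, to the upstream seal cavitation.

Immediate causes of the upstream seal cavitation: the outlet motor failure, the relay rupture, the bearing trip.
Further upstream: the hydraulic heat exchanger fatigue crack.

the bearing trip, the hydraulic heat exchanger fatigue crack, the outlet motor failure, the relay rupture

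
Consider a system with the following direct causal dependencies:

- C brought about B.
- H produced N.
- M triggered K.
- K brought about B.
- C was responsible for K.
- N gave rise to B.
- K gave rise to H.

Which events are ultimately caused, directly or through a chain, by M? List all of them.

Direct effects: K.
2 steps out: H, B.
3 steps out: N.
Not reachable from it: C.

B, H, K, N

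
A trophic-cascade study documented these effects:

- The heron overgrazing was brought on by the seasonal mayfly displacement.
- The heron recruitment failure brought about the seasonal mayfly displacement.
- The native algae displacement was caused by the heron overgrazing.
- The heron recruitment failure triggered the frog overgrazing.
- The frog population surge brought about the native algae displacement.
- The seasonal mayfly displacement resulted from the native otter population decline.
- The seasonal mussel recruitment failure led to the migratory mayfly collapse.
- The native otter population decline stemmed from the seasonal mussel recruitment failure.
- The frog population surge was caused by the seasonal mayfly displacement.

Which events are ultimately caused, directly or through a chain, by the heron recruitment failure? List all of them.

Direct effects: the frog overgrazing, the seasonal mayfly displacement.
2 steps out: the frog population surge, the heron overgrazing.
3 steps out: the native algae displacement.
Not reachable from it: the seasonal mussel recruitment failure, the native otter population decline, the migratory mayfly collapse.

the frog overgrazing, the frog population surge, the heron overgrazing, the native algae displacement, the seasonal mayfly displacement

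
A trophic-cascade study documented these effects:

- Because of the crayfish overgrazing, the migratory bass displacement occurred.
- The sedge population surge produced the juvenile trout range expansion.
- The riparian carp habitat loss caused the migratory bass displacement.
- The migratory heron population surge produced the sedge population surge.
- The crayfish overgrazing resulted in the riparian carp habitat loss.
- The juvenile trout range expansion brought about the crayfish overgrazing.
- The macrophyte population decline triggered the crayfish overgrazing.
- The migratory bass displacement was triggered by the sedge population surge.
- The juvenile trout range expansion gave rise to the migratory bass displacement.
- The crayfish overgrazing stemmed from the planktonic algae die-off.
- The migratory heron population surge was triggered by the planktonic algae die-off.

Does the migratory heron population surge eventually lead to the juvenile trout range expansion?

Yes

There is a causal chain: the migratory heron population surge → the sedge population surge → the juvenile trout range expansion.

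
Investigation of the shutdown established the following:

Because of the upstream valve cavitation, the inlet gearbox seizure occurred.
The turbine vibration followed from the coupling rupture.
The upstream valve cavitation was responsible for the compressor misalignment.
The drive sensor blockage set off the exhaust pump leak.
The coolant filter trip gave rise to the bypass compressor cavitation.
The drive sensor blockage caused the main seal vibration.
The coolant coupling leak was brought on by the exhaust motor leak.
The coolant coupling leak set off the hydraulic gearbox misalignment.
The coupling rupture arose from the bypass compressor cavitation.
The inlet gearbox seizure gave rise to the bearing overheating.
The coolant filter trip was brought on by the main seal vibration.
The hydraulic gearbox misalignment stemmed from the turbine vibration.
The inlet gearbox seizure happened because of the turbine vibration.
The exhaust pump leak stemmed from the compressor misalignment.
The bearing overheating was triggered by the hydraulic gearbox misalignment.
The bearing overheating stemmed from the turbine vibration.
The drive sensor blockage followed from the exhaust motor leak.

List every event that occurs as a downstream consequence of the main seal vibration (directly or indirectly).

Direct effects: the coolant filter trip.
2 steps out: the bypass compressor cavitation.
3 steps out: the coupling rupture.
4 steps out: the turbine vibration.
5 steps out: the inlet gearbox seizure, the hydraulic gearbox misalignment, the bearing overheating.
Not reachable from it: the exhaust motor leak, the drive sensor blockage, the upstream valve cavitation, the compressor misalignment, the coolant coupling leak, the exhaust pump leak.

the bearing overheating, the bypass compressor cavitation, the coolant filter trip, the coupling rupture, the hydraulic gearbox misalignment, the inlet gearbox seizure, the turbine vibration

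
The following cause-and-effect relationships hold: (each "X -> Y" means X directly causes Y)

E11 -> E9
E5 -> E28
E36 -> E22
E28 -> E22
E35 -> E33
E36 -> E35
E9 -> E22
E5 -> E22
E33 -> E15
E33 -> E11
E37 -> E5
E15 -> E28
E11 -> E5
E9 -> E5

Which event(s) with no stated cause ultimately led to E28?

Tracing upstream from E28: E28 ← E5 ← E37.
A separate upstream branch: E28 ← E15 ← E33 ← E35 ← E36.
Each of those chain origins has no stated cause.

E36, E37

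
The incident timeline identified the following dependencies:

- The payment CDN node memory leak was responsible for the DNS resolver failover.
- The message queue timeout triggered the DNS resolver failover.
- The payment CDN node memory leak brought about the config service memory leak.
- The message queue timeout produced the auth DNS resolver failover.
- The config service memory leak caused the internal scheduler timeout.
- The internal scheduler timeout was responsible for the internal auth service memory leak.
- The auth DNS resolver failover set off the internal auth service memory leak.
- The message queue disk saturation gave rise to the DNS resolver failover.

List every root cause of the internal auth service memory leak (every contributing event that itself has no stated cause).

the message queue timeout, the payment CDN node memory leak

Tracing upstream from the internal auth service memory leak: the internal auth service memory leak ← the internal scheduler timeout ← the config service memory leak ← the payment CDN node memory leak.
A separate upstream branch: the internal auth service memory leak ← the auth DNS resolver failover ← the message queue timeout.
Each of those chain origins has no stated cause.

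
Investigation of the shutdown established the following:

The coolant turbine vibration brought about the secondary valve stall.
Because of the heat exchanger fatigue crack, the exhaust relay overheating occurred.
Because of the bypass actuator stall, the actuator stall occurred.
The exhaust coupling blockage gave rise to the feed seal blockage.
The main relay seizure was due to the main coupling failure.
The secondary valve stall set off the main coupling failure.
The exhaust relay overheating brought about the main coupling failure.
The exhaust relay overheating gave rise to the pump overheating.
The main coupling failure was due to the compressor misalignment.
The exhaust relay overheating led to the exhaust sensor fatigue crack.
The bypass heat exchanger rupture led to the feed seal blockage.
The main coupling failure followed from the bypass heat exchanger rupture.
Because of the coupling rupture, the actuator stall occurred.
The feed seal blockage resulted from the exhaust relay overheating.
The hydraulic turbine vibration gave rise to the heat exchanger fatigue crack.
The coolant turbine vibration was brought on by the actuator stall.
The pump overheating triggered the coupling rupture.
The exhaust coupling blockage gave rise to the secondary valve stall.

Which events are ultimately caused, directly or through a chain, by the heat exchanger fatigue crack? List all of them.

the actuator stall, the coolant turbine vibration, the coupling rupture, the exhaust relay overheating, the exhaust sensor fatigue crack, the feed seal blockage, the main coupling failure, the main relay seizure, the pump overheating, the secondary valve stall

Direct effects: the exhaust relay overheating.
2 steps out: the exhaust sensor fatigue crack, the pump overheating, the feed seal blockage, the main coupling failure.
3 steps out: the coupling rupture, the main relay seizure.
4 steps out: the actuator stall.
5 steps out: the coolant turbine vibration.
6 steps out: the secondary valve stall.
Not reachable from it: the exhaust coupling blockage, the hydraulic turbine vibration, the bypass actuator stall, the bypass heat exchanger rupture, the compressor misalignment.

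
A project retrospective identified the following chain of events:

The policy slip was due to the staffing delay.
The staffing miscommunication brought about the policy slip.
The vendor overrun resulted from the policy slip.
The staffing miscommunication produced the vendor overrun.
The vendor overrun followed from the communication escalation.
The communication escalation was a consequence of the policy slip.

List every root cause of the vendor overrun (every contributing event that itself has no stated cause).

Tracing upstream from the vendor overrun: the vendor overrun ← the policy slip ← the staffing delay.
A separate upstream branch: the vendor overrun ← the staffing miscommunication.
Each of those chain origins has no stated cause.

the staffing delay, the staffing miscommunication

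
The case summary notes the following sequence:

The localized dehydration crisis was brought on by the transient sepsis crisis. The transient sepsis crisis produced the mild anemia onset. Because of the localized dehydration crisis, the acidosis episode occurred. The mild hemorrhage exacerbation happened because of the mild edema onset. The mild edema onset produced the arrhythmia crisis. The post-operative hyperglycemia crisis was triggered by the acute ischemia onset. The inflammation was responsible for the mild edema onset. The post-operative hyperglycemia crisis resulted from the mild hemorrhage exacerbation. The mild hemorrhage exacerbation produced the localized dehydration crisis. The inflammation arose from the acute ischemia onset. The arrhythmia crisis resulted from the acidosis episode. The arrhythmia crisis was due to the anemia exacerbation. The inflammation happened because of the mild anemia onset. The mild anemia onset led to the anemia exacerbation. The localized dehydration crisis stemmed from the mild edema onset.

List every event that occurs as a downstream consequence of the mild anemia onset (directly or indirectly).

the acidosis episode, the anemia exacerbation, the arrhythmia crisis, the inflammation, the localized dehydration crisis, the mild edema onset, the mild hemorrhage exacerbation, the post-operative hyperglycemia crisis

Direct effects: the inflammation, the anemia exacerbation.
2 steps out: the mild edema onset, the arrhythmia crisis.
3 steps out: the mild hemorrhage exacerbation, the localized dehydration crisis.
4 steps out: the post-operative hyperglycemia crisis, the acidosis episode.
Not reachable from it: the transient sepsis crisis, the acute ischemia onset.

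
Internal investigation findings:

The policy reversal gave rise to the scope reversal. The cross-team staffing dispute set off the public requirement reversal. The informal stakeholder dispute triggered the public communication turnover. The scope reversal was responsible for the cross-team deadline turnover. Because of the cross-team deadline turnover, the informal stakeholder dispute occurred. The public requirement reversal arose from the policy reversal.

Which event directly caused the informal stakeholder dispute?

the cross-team deadline turnover

Upstream contributors include the policy reversal, the scope reversal, but only the cross-team deadline turnover feeds directly into the informal stakeholder dispute.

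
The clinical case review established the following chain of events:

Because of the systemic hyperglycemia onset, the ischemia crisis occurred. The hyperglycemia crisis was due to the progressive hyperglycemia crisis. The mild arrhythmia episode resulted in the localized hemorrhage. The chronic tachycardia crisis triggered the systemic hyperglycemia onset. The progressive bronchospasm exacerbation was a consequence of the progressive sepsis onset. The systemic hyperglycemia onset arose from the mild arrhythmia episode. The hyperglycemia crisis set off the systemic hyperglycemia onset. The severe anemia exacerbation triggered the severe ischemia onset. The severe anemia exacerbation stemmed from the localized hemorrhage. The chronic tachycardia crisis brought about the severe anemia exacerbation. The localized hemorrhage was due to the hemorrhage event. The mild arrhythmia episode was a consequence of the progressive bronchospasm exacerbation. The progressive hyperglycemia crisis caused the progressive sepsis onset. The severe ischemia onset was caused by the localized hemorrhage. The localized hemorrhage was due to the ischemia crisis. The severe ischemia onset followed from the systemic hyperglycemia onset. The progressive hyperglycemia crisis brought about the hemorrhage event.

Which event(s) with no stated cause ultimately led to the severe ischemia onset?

the chronic tachycardia crisis, the progressive hyperglycemia crisis

Tracing upstream from the severe ischemia onset: the severe ischemia onset ← the systemic hyperglycemia onset ← the hyperglycemia crisis ← the progressive hyperglycemia crisis.
A separate upstream branch: the severe ischemia onset ← the systemic hyperglycemia onset ← the chronic tachycardia crisis.
Each of those chain origins has no stated cause.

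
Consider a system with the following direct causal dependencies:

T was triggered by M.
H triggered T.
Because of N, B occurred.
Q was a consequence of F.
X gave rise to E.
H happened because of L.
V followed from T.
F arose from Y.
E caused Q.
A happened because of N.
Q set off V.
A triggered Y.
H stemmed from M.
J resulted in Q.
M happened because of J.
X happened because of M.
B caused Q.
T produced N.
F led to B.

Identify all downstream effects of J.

Direct effects: M, Q.
2 steps out: H, X, T, V.
3 steps out: E, N.
4 steps out: A, B.
5 steps out: Y.
6 steps out: F.
Not reachable from it: L.

A, B, E, F, H, M, N, Q, T, V, X, Y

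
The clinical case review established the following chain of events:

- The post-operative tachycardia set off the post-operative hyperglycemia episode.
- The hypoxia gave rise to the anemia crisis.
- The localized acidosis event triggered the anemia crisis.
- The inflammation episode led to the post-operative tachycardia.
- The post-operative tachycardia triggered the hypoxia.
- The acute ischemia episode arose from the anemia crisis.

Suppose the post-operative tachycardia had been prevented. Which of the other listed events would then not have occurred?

the hypoxia, the post-operative hyperglycemia episode

Downstream of the post-operative tachycardia: the post-operative hyperglycemia episode, the hypoxia, the anemia crisis, the acute ischemia episode.
Of those, still caused via another path: the anemia crisis, the acute ischemia episode.
The remainder have no surviving cause.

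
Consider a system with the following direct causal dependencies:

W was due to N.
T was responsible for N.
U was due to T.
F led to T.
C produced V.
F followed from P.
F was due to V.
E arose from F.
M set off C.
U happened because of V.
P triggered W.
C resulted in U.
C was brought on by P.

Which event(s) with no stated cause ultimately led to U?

M, P

Tracing upstream from U: U ← C ← M.
A separate upstream branch: U ← C ← P.
Each of those chain origins has no stated cause.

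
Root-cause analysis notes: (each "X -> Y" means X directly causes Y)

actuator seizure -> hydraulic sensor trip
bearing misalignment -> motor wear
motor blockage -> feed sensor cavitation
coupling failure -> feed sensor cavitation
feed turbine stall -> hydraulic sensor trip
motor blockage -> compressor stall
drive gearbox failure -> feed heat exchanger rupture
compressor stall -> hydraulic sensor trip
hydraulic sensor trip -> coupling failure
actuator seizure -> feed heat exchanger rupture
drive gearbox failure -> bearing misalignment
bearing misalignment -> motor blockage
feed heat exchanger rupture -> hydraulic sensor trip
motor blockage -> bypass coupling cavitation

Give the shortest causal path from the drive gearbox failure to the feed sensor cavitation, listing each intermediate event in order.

the drive gearbox failure → the bearing misalignment → the motor blockage → the feed sensor cavitation

the drive gearbox failure → the bearing misalignment
the bearing misalignment → the motor blockage
the motor blockage → the feed sensor cavitation
Length: 3 steps.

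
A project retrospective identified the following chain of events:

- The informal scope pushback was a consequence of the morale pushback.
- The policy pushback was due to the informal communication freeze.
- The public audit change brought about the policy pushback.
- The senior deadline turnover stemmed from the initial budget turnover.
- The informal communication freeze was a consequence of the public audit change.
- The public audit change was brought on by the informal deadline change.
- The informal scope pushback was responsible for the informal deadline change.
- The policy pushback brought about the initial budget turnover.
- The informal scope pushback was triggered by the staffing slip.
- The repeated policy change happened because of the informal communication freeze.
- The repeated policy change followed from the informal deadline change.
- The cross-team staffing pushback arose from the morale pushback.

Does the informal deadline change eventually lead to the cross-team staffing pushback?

No

The informal deadline change leads to the public audit change, the informal communication freeze, the policy pushback, the initial budget turnover, the repeated policy change, the senior deadline turnover; the cross-team staffing pushback is not among them.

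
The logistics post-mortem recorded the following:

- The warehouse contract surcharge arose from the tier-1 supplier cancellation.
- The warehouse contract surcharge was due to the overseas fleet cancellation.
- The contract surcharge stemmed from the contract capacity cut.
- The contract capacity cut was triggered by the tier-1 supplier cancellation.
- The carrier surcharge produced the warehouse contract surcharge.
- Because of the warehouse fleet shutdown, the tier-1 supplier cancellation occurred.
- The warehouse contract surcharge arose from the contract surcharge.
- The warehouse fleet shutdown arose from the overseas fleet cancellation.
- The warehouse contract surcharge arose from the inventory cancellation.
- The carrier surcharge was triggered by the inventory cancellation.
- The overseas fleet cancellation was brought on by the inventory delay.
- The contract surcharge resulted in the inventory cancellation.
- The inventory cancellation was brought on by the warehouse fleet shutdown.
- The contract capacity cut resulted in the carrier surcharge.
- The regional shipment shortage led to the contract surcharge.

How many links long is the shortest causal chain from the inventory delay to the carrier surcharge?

Shortest chain: the inventory delay → the overseas fleet cancellation → the warehouse fleet shutdown → the inventory cancellation → the carrier surcharge.

4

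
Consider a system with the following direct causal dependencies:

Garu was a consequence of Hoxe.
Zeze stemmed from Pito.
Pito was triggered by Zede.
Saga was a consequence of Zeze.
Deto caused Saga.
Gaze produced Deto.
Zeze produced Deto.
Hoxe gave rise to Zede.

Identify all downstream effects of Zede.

Direct effects: Pito.
2 steps out: Zeze.
3 steps out: Deto, Saga.
Not reachable from it: Gaze, Hoxe, Garu.

Deto, Pito, Saga, Zeze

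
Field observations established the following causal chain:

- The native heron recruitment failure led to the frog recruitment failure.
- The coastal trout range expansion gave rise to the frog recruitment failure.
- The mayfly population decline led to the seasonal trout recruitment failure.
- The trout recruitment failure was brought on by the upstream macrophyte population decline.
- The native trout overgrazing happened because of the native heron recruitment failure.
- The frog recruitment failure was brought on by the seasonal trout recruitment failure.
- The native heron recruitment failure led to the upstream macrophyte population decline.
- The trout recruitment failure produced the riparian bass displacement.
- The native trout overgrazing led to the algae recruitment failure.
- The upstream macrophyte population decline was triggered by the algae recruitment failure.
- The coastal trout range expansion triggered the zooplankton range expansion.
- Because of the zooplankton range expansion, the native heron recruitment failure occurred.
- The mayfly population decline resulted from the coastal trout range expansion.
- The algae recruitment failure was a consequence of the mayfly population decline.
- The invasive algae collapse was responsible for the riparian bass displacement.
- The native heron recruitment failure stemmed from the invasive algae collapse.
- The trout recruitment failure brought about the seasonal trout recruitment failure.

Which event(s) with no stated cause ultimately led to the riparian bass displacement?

Tracing upstream from the riparian bass displacement: the riparian bass displacement ← the trout recruitment failure ← the upstream macrophyte population decline ← the native heron recruitment failure ← the zooplankton range expansion ← the coastal trout range expansion.
A separate upstream branch: the riparian bass displacement ← the invasive algae collapse.
Each of those chain origins has no stated cause.

the coastal trout range expansion, the invasive algae collapse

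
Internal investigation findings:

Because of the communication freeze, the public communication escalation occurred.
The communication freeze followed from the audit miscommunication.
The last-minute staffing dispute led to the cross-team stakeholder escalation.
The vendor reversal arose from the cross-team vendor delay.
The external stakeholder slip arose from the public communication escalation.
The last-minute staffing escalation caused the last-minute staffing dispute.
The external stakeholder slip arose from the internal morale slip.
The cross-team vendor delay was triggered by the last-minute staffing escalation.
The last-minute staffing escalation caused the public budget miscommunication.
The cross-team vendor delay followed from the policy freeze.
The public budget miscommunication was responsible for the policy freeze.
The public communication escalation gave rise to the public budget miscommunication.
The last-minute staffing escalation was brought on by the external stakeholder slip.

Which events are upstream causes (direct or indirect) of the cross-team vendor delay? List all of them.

the audit miscommunication, the communication freeze, the external stakeholder slip, the internal morale slip, the last-minute staffing escalation, the policy freeze, the public budget miscommunication, the public communication escalation

Immediate causes of the cross-team vendor delay: the last-minute staffing escalation, the policy freeze.
Further upstream: the audit miscommunication, the communication freeze, the internal morale slip, the public communication escalation, the external stakeholder slip, the public budget miscommunication.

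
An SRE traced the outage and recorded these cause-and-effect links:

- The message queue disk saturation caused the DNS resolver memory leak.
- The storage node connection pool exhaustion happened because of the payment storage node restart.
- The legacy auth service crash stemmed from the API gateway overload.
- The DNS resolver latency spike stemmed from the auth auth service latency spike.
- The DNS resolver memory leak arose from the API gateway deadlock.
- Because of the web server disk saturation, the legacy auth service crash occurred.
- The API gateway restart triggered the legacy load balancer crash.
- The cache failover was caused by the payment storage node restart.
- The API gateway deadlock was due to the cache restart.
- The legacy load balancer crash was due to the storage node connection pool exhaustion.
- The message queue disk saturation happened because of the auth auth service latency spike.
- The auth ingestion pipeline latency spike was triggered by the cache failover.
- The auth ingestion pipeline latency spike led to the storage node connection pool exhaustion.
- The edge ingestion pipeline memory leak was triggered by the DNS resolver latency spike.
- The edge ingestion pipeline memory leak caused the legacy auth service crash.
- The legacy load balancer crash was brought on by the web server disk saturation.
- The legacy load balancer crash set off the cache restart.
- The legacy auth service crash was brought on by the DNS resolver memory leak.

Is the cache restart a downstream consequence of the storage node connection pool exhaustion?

Yes

There is a causal chain: the storage node connection pool exhaustion → the legacy load balancer crash → the cache restart.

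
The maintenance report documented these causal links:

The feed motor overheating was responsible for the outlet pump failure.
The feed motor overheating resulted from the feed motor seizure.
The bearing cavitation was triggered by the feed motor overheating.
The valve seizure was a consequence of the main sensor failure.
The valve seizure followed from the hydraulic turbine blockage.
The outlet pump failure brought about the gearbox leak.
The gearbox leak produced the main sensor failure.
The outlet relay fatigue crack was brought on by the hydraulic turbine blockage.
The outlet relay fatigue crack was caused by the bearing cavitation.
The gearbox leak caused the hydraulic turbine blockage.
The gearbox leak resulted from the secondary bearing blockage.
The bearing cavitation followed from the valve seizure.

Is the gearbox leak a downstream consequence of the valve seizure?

The valve seizure leads to the bearing cavitation, the outlet relay fatigue crack; the gearbox leak is not among them.

No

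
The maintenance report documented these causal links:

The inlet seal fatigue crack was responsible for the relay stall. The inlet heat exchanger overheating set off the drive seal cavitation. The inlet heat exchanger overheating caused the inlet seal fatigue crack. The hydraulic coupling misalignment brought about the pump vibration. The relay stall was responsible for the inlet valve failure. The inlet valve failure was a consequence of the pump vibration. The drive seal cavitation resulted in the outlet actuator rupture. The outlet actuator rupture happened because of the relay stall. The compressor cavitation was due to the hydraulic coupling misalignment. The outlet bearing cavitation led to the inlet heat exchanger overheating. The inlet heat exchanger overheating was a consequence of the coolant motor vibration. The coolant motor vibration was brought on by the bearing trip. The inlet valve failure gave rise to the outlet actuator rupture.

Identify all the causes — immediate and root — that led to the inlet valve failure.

the bearing trip, the coolant motor vibration, the hydraulic coupling misalignment, the inlet heat exchanger overheating, the inlet seal fatigue crack, the outlet bearing cavitation, the pump vibration, the relay stall

Immediate causes of the inlet valve failure: the pump vibration, the relay stall.
Further upstream: the hydraulic coupling misalignment, the outlet bearing cavitation, the bearing trip, the coolant motor vibration, the inlet heat exchanger overheating, the inlet seal fatigue crack.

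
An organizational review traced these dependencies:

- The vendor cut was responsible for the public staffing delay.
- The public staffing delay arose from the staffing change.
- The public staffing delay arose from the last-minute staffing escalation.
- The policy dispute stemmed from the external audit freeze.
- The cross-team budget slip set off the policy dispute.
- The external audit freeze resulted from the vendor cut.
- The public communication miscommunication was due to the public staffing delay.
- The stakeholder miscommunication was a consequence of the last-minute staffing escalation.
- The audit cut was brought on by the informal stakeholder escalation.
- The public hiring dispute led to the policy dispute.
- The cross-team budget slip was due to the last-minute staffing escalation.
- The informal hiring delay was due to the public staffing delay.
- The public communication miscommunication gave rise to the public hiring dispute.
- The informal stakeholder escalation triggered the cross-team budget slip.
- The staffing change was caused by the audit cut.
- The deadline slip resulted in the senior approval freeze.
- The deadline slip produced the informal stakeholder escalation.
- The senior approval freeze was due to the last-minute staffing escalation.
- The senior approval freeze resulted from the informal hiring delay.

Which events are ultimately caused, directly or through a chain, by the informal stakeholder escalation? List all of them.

the audit cut, the cross-team budget slip, the informal hiring delay, the policy dispute, the public communication miscommunication, the public hiring dispute, the public staffing delay, the senior approval freeze, the staffing change

Direct effects: the audit cut, the cross-team budget slip.
2 steps out: the staffing change, the policy dispute.
3 steps out: the public staffing delay.
4 steps out: the informal hiring delay, the public communication miscommunication.
5 steps out: the senior approval freeze, the public hiring dispute.
Not reachable from it: the deadline slip, the vendor cut, the last-minute staffing escalation, the stakeholder miscommunication, the external audit freeze.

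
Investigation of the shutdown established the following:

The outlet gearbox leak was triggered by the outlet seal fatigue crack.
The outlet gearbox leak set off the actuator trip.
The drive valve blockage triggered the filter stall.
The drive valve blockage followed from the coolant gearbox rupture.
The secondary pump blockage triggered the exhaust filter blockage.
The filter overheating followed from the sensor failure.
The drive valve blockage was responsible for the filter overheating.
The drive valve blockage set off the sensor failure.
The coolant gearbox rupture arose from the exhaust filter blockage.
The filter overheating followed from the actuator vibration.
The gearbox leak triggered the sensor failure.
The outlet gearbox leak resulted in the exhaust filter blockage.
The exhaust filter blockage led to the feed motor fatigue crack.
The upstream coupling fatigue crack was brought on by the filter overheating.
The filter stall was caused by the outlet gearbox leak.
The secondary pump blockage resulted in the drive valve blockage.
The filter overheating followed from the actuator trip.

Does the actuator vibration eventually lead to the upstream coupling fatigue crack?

Yes

There is a causal chain: the actuator vibration → the filter overheating → the upstream coupling fatigue crack.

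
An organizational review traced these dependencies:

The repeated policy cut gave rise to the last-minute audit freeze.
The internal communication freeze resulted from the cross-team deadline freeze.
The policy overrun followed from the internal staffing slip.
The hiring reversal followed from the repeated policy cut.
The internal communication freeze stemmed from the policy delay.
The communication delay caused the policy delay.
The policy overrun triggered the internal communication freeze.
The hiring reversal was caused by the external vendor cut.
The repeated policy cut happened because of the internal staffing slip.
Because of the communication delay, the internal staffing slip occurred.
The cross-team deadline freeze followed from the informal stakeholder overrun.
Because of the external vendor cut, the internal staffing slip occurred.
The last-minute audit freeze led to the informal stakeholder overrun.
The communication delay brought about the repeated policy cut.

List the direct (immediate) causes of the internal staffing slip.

the communication delay, the external vendor cut → the internal staffing slip with nothing further upstream stated.

the communication delay, the external vendor cut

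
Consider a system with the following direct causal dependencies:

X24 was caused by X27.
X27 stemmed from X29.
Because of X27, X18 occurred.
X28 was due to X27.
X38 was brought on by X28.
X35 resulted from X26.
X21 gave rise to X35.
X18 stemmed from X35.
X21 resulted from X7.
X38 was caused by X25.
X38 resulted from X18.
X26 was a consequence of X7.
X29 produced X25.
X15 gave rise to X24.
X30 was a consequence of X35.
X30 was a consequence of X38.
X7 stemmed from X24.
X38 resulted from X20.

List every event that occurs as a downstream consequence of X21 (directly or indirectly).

Direct effects: X35.
2 steps out: X18, X30.
3 steps out: X38.
Not reachable from it: X29, X25, X15, X27, X24, X7, X26, X28, X20.

X18, X30, X35, X38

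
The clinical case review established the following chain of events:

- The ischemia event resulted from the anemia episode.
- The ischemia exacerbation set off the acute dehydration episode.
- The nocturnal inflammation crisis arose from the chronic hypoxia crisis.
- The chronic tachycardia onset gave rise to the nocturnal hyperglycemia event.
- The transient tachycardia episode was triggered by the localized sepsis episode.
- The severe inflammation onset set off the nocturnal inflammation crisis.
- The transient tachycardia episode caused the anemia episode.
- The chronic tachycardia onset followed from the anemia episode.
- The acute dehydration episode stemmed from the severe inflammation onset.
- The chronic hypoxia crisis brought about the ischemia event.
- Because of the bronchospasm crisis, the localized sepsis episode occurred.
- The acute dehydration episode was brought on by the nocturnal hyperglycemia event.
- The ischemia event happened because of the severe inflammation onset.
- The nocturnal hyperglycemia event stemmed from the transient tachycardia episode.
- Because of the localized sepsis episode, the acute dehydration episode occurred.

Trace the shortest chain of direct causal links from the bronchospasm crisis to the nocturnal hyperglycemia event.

the bronchospasm crisis → the localized sepsis episode → the transient tachycardia episode → the nocturnal hyperglycemia event

the bronchospasm crisis → the localized sepsis episode
the localized sepsis episode → the transient tachycardia episode
the transient tachycardia episode → the nocturnal hyperglycemia event
Length: 3 steps.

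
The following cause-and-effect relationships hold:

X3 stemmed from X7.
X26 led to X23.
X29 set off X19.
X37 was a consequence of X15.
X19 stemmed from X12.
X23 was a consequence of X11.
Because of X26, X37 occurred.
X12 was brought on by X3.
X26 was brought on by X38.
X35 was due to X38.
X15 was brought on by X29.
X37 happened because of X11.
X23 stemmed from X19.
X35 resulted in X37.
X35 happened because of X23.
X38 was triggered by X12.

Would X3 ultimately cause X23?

Yes

There is a causal chain: X3 → X12 → X19 → X23.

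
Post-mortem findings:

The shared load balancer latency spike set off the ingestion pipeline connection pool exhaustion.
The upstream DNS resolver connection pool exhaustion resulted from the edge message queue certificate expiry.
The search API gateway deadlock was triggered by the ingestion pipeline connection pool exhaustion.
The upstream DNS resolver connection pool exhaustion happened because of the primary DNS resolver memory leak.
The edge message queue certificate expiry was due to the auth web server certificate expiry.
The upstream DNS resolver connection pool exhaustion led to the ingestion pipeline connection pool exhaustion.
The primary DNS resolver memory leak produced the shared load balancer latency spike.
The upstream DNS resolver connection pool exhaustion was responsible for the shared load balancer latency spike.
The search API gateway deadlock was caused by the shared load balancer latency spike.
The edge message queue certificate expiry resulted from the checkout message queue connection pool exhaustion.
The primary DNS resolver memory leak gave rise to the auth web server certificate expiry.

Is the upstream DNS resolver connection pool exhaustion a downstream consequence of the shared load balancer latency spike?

The shared load balancer latency spike leads to the ingestion pipeline connection pool exhaustion, the search API gateway deadlock; the upstream DNS resolver connection pool exhaustion is not among them.

No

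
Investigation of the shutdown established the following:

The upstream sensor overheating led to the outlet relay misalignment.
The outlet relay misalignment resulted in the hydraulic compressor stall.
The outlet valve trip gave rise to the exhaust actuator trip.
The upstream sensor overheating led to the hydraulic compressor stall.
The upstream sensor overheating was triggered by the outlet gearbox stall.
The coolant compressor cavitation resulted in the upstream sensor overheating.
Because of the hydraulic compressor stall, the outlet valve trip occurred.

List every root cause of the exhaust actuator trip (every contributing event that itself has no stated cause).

Tracing upstream from the exhaust actuator trip: the exhaust actuator trip ← the outlet valve trip ← the hydraulic compressor stall ← the upstream sensor overheating ← the coolant compressor cavitation.
A separate upstream branch: the exhaust actuator trip ← the outlet valve trip ← the hydraulic compressor stall ← the upstream sensor overheating ← the outlet gearbox stall.
Each of those chain origins has no stated cause.

the coolant compressor cavitation, the outlet gearbox stall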